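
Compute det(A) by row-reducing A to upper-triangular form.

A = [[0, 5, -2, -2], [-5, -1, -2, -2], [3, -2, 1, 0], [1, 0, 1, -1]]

det(A) = 75

Forward elimination:
R1 <-> R2   (pivot in column 1 was zero)
[ -5  -1  -2  -2 ]
[  0   5  -2  -2 ]
[  3  -2   1   0 ]
[  1   0   1  -1 ]
R3 <- R3 - (-3/5)*R1:  [     0  -13/5   -1/5   -6/5 ]
R4 <- R4 - (-1/5)*R1:  [    0  -1/5   3/5  -7/5 ]
R3 <- R3 - (-13/25)*R2:  [      0       0  -31/25  -56/25 ]
R4 <- R4 - (-1/25)*R2:  [      0       0   13/25  -37/25 ]
R4 <- R4 - (-13/31)*R3:  [      0       0       0  -75/31 ]
Upper-triangular form:
[ -5  -1      -2      -2 ]
[  0   5      -2      -2 ]
[  0   0  -31/25  -56/25 ]
[  0   0       0  -75/31 ]
det(A) = (-1)^1 * (-5) * (5) * (-31/25) * (-75/31) = 75  (1 row swap -> sign -1)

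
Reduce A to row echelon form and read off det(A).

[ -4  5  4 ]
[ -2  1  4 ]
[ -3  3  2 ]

det(A) = -12

Forward elimination:
R2 <- R2 - (1/2)*R1:  [    0  -3/2     2 ]
R3 <- R3 - (3/4)*R1:  [    0  -3/4    -1 ]
R3 <- R3 - (1/2)*R2:  [  0   0  -2 ]
Upper-triangular form:
[ -4     5   4 ]
[  0  -3/2   2 ]
[  0     0  -2 ]
det(A) = (-1)^0 * (-4) * (-3/2) * (-2) = -12  (0 row swaps -> sign +1)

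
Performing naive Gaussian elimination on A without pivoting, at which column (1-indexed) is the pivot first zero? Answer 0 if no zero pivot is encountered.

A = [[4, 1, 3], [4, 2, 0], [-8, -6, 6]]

first zero-pivot column = 3

Naive forward elimination:
R2 <- R2 - (1)*R1:  [  0   1  -3 ]
R3 <- R3 - (-2)*R1:  [  0  -4  12 ]
R3 <- R3 - (-4)*R2:  [ 0  0  0 ]
Matrix at this point:
[ 4  1   3 ]
[ 0  1  -3 ]
[ 0  0   0 ]
Pivot entry (3,3) in the last row is zero and there are no rows below to swap with -> zero pivot in column 3 (A is singular).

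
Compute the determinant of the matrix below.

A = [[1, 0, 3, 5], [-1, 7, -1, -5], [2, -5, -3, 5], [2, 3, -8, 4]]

det(A) = -202

Forward elimination:
R2 <- R2 - (-1)*R1:  [ 0  7  2  0 ]
R3 <- R3 - (2)*R1:  [  0  -5  -9  -5 ]
R4 <- R4 - (2)*R1:  [   0    3  -14   -6 ]
R3 <- R3 - (-5/7)*R2:  [     0      0  -53/7     -5 ]
R4 <- R4 - (3/7)*R2:  [      0       0  -104/7      -6 ]
R4 <- R4 - (104/53)*R3:  [      0       0       0  202/53 ]
Upper-triangular form:
[ 1  0      3       5 ]
[ 0  7      2       0 ]
[ 0  0  -53/7      -5 ]
[ 0  0      0  202/53 ]
det(A) = (-1)^0 * (1) * (7) * (-53/7) * (202/53) = -202  (0 row swaps -> sign +1)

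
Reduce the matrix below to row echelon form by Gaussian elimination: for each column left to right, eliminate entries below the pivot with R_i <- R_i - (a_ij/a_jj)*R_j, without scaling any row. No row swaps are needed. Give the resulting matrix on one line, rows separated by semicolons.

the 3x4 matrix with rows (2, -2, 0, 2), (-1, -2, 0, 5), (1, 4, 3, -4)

Forward elimination:
R2 <- R2 - (-1/2)*R1:  [  0  -3   0   6 ]
R3 <- R3 - (1/2)*R1:  [  0   5   3  -5 ]
R3 <- R3 - (-5/3)*R2:  [ 0  0  3  5 ]
Row echelon form:
[ 2  -2  0  2 ]
[ 0  -3  0  6 ]
[ 0   0  3  5 ]

REF = [2 -2 0 2; 0 -3 0 6; 0 0 3 5]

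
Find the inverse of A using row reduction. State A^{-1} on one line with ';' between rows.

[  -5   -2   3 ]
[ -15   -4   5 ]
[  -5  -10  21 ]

inverse = [17/10 -3/5 -1/10; -29/2 9/2 1; -13/2 2 1/2]

Gauss-Jordan on [A | I]:
R1 <- (1/-5)*R1:  [    1   2/5  -3/5  |  -1/5     0     0 ]
R2 <- R2 - (-15)*R1:  [  0   2  -4  |  -3   1   0 ]
R3 <- R3 - (-5)*R1:  [  0  -8  18  |  -1   0   1 ]
R2 <- (1/2)*R2:  [    0     1    -2  |  -3/2   1/2     0 ]
R1 <- R1 - (2/5)*R2:  [    1     0   1/5  |   2/5  -1/5     0 ]
R3 <- R3 - (-8)*R2:  [   0    0    2  |  -13    4    1 ]
R3 <- (1/2)*R3:  [     0      0      1  |  -13/2      2    1/2 ]
R1 <- R1 - (1/5)*R3:  [     1      0      0  |  17/10   -3/5  -1/10 ]
R2 <- R2 - (-2)*R3:  [     0      1      0  |  -29/2    9/2      1 ]
Right block of [I | A^{-1}] is the inverse:
[ 17/10  -3/5  -1/10 ]
[ -29/2   9/2      1 ]
[ -13/2     2    1/2 ]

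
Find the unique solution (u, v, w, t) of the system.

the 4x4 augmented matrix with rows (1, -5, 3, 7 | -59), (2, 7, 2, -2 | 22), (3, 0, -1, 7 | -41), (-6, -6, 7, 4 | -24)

Forward elimination on [A|b]:
R2 <- R2 - (2)*R1:  [   0   17   -4  -16  140 ]
R3 <- R3 - (3)*R1:  [   0   15  -10  -14  136 ]
R4 <- R4 - (-6)*R1:  [    0   -36    25    46  -378 ]
R3 <- R3 - (15/17)*R2:  [       0        0  -110/17     2/17   212/17 ]
R4 <- R4 - (-36/17)*R2:  [        0         0    281/17    206/17  -1386/17 ]
R4 <- R4 - (-281/110)*R3:  [        0         0         0    683/55  -2732/55 ]
Row echelon form:
[ 1  -5        3       7  |       -59 ]
[ 0  17       -4     -16  |       140 ]
[ 0   0  -110/17    2/17  |    212/17 ]
[ 0   0        0  683/55  |  -2732/55 ]
Back-substitution:
t = (-2732/55) / (683/55) = -4
w = (212/17 - (2/17)*(-4)) / (-110/17) = -2
v = (140 - (-4)*(-2) - (-16)*(-4)) / 17 = 4
u = (-59 - (-5)*(4) - (3)*(-2) - (7)*(-4)) / 1 = -5

(-5, 4, -2, -4)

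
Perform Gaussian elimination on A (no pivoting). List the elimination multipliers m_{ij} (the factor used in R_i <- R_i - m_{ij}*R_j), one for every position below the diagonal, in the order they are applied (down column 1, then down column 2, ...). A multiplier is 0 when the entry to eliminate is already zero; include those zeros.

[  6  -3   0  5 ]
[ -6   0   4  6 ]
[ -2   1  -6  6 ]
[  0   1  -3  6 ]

Forward elimination:
R2 <- R2 - (-1)*R1:  [  0  -3   4  11 ]
R3 <- R3 - (-1/3)*R1:  [    0     0    -6  23/3 ]
R4: entry in column 1 is already 0 -> m_{41} = 0 (no row operation needed)
R3: entry in column 2 is already 0 -> m_{32} = 0 (no row operation needed)
R4 <- R4 - (-1/3)*R2:  [    0     0  -5/3  29/3 ]
R4 <- R4 - (5/18)*R3:  [      0       0       0  407/54 ]
Multipliers (in order of application): m_{21} = -1, m_{31} = -1/3, m_{41} = 0, m_{32} = 0, m_{42} = -1/3, m_{43} = 5/18

multipliers: -1, -1/3, 0, 0, -1/3, 5/18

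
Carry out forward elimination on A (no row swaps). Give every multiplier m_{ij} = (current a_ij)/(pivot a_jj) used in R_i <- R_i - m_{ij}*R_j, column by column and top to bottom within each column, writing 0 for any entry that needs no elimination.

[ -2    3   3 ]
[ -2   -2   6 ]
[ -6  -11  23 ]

multipliers: 1, 3, 4

Forward elimination:
R2 <- R2 - (1)*R1:  [  0  -5   3 ]
R3 <- R3 - (3)*R1:  [   0  -20   14 ]
R3 <- R3 - (4)*R2:  [ 0  0  2 ]
Multipliers (in order of application): m_{21} = 1, m_{31} = 3, m_{32} = 4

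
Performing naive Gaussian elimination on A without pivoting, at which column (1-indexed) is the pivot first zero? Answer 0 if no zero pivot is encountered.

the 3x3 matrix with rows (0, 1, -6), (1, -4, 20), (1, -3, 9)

Naive forward elimination:
Pivot entry (1,1) is zero but row 2 has 1 in column 1 -> naive elimination stops; a row interchange (e.g. R1 <-> R2) would be required here.

first zero-pivot column = 1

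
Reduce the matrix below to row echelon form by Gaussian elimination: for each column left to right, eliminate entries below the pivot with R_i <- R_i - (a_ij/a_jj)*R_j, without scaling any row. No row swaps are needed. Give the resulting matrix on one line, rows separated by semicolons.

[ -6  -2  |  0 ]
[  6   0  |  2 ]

Forward elimination:
R2 <- R2 - (-1)*R1:  [  0  -2   2 ]
Row echelon form:
[ -6  -2  |  0 ]
[  0  -2  |  2 ]

REF = [-6 -2 0; 0 -2 2]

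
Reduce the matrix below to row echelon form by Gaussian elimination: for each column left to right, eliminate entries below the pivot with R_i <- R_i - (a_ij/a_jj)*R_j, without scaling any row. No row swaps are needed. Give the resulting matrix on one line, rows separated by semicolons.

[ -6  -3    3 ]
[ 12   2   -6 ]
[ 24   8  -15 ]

Forward elimination:
R2 <- R2 - (-2)*R1:  [  0  -4   0 ]
R3 <- R3 - (-4)*R1:  [  0  -4  -3 ]
R3 <- R3 - (1)*R2:  [  0   0  -3 ]
Row echelon form:
[ -6  -3   3 ]
[  0  -4   0 ]
[  0   0  -3 ]

REF = [-6 -3 3; 0 -4 0; 0 0 -3]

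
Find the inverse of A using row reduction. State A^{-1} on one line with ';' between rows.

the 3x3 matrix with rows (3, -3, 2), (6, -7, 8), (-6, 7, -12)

Gauss-Jordan on [A | I]:
R1 <- (1/3)*R1:  [   1   -1  2/3  |  1/3    0    0 ]
R2 <- R2 - (6)*R1:  [  0  -1   4  |  -2   1   0 ]
R3 <- R3 - (-6)*R1:  [  0   1  -8  |   2   0   1 ]
R2 <- (1/-1)*R2:  [  0   1  -4  |   2  -1   0 ]
R1 <- R1 - (-1)*R2:  [     1      0  -10/3  |    7/3     -1      0 ]
R3 <- R3 - (1)*R2:  [  0   0  -4  |   0   1   1 ]
R3 <- (1/-4)*R3:  [    0     0     1  |     0  -1/4  -1/4 ]
R1 <- R1 - (-10/3)*R3:  [     1      0      0  |    7/3  -11/6   -5/6 ]
R2 <- R2 - (-4)*R3:  [  0   1   0  |   2  -2  -1 ]
Right block of [I | A^{-1}] is the inverse:
[ 7/3  -11/6  -5/6 ]
[   2     -2    -1 ]
[   0   -1/4  -1/4 ]

inverse = [7/3 -11/6 -5/6; 2 -2 -1; 0 -1/4 -1/4]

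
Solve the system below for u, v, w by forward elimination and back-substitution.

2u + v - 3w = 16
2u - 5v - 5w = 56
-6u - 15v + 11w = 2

(3, -5, -5)

Forward elimination on [A|b]:
R2 <- R2 - (1)*R1:  [  0  -6  -2  40 ]
R3 <- R3 - (-3)*R1:  [   0  -12    2   50 ]
R3 <- R3 - (2)*R2:  [   0    0    6  -30 ]
Row echelon form:
[ 2   1  -3  |   16 ]
[ 0  -6  -2  |   40 ]
[ 0   0   6  |  -30 ]
Back-substitution:
w = (-30) / 6 = -5
v = (40 - (-2)*(-5)) / -6 = -5
u = (16 - (1)*(-5) - (-3)*(-5)) / 2 = 3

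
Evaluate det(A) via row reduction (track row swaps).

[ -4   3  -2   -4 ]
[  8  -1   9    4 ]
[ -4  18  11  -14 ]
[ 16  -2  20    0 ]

Forward elimination:
R2 <- R2 - (-2)*R1:  [  0   5   5  -4 ]
R3 <- R3 - (1)*R1:  [   0   15   13  -10 ]
R4 <- R4 - (-4)*R1:  [   0   10   12  -16 ]
R3 <- R3 - (3)*R2:  [  0   0  -2   2 ]
R4 <- R4 - (2)*R2:  [  0   0   2  -8 ]
R4 <- R4 - (-1)*R3:  [  0   0   0  -6 ]
Upper-triangular form:
[ -4  3  -2  -4 ]
[  0  5   5  -4 ]
[  0  0  -2   2 ]
[  0  0   0  -6 ]
det(A) = (-1)^0 * (-4) * (5) * (-2) * (-6) = -240  (0 row swaps -> sign +1)

det(A) = -240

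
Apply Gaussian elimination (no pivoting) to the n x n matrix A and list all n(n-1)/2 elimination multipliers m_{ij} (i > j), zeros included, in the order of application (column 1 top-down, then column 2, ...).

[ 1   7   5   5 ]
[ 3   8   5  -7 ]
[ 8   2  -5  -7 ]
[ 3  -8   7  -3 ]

multipliers: 3, 8, 3, 54/13, 29/13, -62/15

Forward elimination:
R2 <- R2 - (3)*R1:  [   0  -13  -10  -22 ]
R3 <- R3 - (8)*R1:  [   0  -54  -45  -47 ]
R4 <- R4 - (3)*R1:  [   0  -29   -8  -18 ]
R3 <- R3 - (54/13)*R2:  [      0       0  -45/13  577/13 ]
R4 <- R4 - (29/13)*R2:  [      0       0  186/13  404/13 ]
R4 <- R4 - (-62/15)*R3:  [       0        0        0  3218/15 ]
Multipliers (in order of application): m_{21} = 3, m_{31} = 8, m_{41} = 3, m_{32} = 54/13, m_{42} = 29/13, m_{43} = -62/15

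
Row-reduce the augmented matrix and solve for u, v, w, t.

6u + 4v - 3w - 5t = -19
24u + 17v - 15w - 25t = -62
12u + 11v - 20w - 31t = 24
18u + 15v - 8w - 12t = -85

(-3, -5, 2, -5)

Forward elimination on [A|b]:
R2 <- R2 - (4)*R1:  [  0   1  -3  -5  14 ]
R3 <- R3 - (2)*R1:  [   0    3  -14  -21   62 ]
R4 <- R4 - (3)*R1:  [   0    3    1    3  -28 ]
R3 <- R3 - (3)*R2:  [  0   0  -5  -6  20 ]
R4 <- R4 - (3)*R2:  [   0    0   10   18  -70 ]
R4 <- R4 - (-2)*R3:  [   0    0    0    6  -30 ]
Row echelon form:
[ 6  4  -3  -5  |  -19 ]
[ 0  1  -3  -5  |   14 ]
[ 0  0  -5  -6  |   20 ]
[ 0  0   0   6  |  -30 ]
Back-substitution:
t = (-30) / 6 = -5
w = (20 - (-6)*(-5)) / -5 = 2
v = (14 - (-3)*(2) - (-5)*(-5)) / 1 = -5
u = (-19 - (4)*(-5) - (-3)*(2) - (-5)*(-5)) / 6 = -3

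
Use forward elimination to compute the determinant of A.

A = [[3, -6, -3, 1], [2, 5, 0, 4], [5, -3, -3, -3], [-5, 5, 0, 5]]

Forward elimination:
R2 <- R2 - (2/3)*R1:  [    0     9     2  10/3 ]
R3 <- R3 - (5/3)*R1:  [     0      7      2  -14/3 ]
R4 <- R4 - (-5/3)*R1:  [    0    -5    -5  20/3 ]
R3 <- R3 - (7/9)*R2:  [       0        0      4/9  -196/27 ]
R4 <- R4 - (-5/9)*R2:  [      0       0   -35/9  230/27 ]
R4 <- R4 - (-35/4)*R3:  [   0    0    0  -55 ]
Upper-triangular form:
[ 3  -6   -3        1 ]
[ 0   9    2     10/3 ]
[ 0   0  4/9  -196/27 ]
[ 0   0    0      -55 ]
det(A) = (-1)^0 * (3) * (9) * (4/9) * (-55) = -660  (0 row swaps -> sign +1)

det(A) = -660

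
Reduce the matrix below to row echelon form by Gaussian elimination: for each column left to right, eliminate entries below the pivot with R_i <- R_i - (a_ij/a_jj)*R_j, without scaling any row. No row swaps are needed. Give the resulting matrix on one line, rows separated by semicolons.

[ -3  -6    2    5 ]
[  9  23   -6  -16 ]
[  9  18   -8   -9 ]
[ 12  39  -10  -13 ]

REF = [-3 -6 2 5; 0 5 0 -1; 0 0 -2 6; 0 0 0 4]

Forward elimination:
R2 <- R2 - (-3)*R1:  [  0   5   0  -1 ]
R3 <- R3 - (-3)*R1:  [  0   0  -2   6 ]
R4 <- R4 - (-4)*R1:  [  0  15  -2   7 ]
R4 <- R4 - (3)*R2:  [  0   0  -2  10 ]
R4 <- R4 - (1)*R3:  [ 0  0  0  4 ]
Row echelon form:
[ -3  -6   2   5 ]
[  0   5   0  -1 ]
[  0   0  -2   6 ]
[  0   0   0   4 ]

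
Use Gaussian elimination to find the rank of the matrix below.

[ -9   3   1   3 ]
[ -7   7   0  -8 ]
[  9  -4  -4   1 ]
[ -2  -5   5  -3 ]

Row reduction:
R2 <- R2 - (7/9)*R1:  [     0   14/3   -7/9  -31/3 ]
R3 <- R3 - (-1)*R1:  [  0  -1  -3   4 ]
R4 <- R4 - (2/9)*R1:  [     0  -17/3   43/9  -11/3 ]
R3 <- R3 - (-3/14)*R2:  [     0      0  -19/6  25/14 ]
R4 <- R4 - (-17/14)*R2:  [       0        0     23/6  -227/14 ]
R4 <- R4 - (-23/19)*R3:  [       0        0        0  -267/19 ]
Row echelon form:
[ -9     3      1        3 ]
[  0  14/3   -7/9    -31/3 ]
[  0     0  -19/6    25/14 ]
[  0     0      0  -267/19 ]
Nonzero rows / pivot columns: 4

rank(A) = 4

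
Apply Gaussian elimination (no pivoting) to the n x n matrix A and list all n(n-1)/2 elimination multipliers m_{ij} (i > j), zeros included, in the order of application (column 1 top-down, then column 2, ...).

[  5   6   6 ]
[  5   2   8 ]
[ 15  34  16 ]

multipliers: 1, 3, -4

Forward elimination:
R2 <- R2 - (1)*R1:  [  0  -4   2 ]
R3 <- R3 - (3)*R1:  [  0  16  -2 ]
R3 <- R3 - (-4)*R2:  [ 0  0  6 ]
Multipliers (in order of application): m_{21} = 1, m_{31} = 3, m_{32} = -4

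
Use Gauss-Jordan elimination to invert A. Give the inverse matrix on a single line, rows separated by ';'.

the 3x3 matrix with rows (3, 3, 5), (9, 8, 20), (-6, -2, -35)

inverse = [-16 19/3 4/3; 13 -5 -1; 2 -4/5 -1/5]

Gauss-Jordan on [A | I]:
R1 <- (1/3)*R1:  [   1    1  5/3  |  1/3    0    0 ]
R2 <- R2 - (9)*R1:  [  0  -1   5  |  -3   1   0 ]
R3 <- R3 - (-6)*R1:  [   0    4  -25  |    2    0    1 ]
R2 <- (1/-1)*R2:  [  0   1  -5  |   3  -1   0 ]
R1 <- R1 - (1)*R2:  [    1     0  20/3  |  -8/3     1     0 ]
R3 <- R3 - (4)*R2:  [   0    0   -5  |  -10    4    1 ]
R3 <- (1/-5)*R3:  [    0     0     1  |     2  -4/5  -1/5 ]
R1 <- R1 - (20/3)*R3:  [    1     0     0  |   -16  19/3   4/3 ]
R2 <- R2 - (-5)*R3:  [  0   1   0  |  13  -5  -1 ]
Right block of [I | A^{-1}] is the inverse:
[ -16  19/3   4/3 ]
[  13    -5    -1 ]
[   2  -4/5  -1/5 ]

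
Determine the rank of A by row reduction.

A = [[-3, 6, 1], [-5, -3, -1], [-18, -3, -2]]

Row reduction:
R2 <- R2 - (5/3)*R1:  [    0   -13  -8/3 ]
R3 <- R3 - (6)*R1:  [   0  -39   -8 ]
R3 <- R3 - (3)*R2:  [ 0  0  0 ]
Row echelon form:
[ -3    6     1 ]
[  0  -13  -8/3 ]
[  0    0     0 ]
Nonzero rows / pivot columns: 2

rank(A) = 2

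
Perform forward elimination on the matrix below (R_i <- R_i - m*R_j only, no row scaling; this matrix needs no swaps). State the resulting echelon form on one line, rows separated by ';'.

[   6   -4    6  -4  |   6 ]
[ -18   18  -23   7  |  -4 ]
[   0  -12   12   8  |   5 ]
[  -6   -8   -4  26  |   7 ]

REF = [6 -4 6 -4 6; 0 6 -5 -5 14; 0 0 2 -2 33; 0 0 0 4 173]

Forward elimination:
R2 <- R2 - (-3)*R1:  [  0   6  -5  -5  14 ]
R4 <- R4 - (-1)*R1:  [   0  -12    2   22   13 ]
R3 <- R3 - (-2)*R2:  [  0   0   2  -2  33 ]
R4 <- R4 - (-2)*R2:  [  0   0  -8  12  41 ]
R4 <- R4 - (-4)*R3:  [   0    0    0    4  173 ]
Row echelon form:
[ 6  -4   6  -4  |    6 ]
[ 0   6  -5  -5  |   14 ]
[ 0   0   2  -2  |   33 ]
[ 0   0   0   4  |  173 ]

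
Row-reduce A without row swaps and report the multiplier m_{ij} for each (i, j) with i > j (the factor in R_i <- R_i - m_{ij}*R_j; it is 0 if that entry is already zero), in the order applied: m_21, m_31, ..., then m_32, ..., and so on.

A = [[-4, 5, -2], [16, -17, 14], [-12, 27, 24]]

Forward elimination:
R2 <- R2 - (-4)*R1:  [ 0  3  6 ]
R3 <- R3 - (3)*R1:  [  0  12  30 ]
R3 <- R3 - (4)*R2:  [ 0  0  6 ]
Multipliers (in order of application): m_{21} = -4, m_{31} = 3, m_{32} = 4

multipliers: -4, 3, 4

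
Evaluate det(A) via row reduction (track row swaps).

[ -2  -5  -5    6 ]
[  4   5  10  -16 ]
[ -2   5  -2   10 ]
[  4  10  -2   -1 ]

Forward elimination:
R2 <- R2 - (-2)*R1:  [  0  -5   0  -4 ]
R3 <- R3 - (1)*R1:  [  0  10   3   4 ]
R4 <- R4 - (-2)*R1:  [   0    0  -12   11 ]
R3 <- R3 - (-2)*R2:  [  0   0   3  -4 ]
R4 <- R4 - (-4)*R3:  [  0   0   0  -5 ]
Upper-triangular form:
[ -2  -5  -5   6 ]
[  0  -5   0  -4 ]
[  0   0   3  -4 ]
[  0   0   0  -5 ]
det(A) = (-1)^0 * (-2) * (-5) * (3) * (-5) = -150  (0 row swaps -> sign +1)

det(A) = -150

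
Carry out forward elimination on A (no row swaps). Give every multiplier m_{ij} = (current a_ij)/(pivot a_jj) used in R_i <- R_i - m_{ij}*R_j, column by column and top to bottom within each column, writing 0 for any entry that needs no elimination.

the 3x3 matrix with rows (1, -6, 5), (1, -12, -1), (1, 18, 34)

multipliers: 1, 1, -4

Forward elimination:
R2 <- R2 - (1)*R1:  [  0  -6  -6 ]
R3 <- R3 - (1)*R1:  [  0  24  29 ]
R3 <- R3 - (-4)*R2:  [ 0  0  5 ]
Multipliers (in order of application): m_{21} = 1, m_{31} = 1, m_{32} = -4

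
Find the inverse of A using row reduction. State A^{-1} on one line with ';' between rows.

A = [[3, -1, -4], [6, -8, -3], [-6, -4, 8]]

inverse = [-38/45 4/15 -29/90; -1/3 0 -1/6; -4/5 1/5 -1/5]

Gauss-Jordan on [A | I]:
R1 <- (1/3)*R1:  [    1  -1/3  -4/3  |   1/3     0     0 ]
R2 <- R2 - (6)*R1:  [  0  -6   5  |  -2   1   0 ]
R3 <- R3 - (-6)*R1:  [  0  -6   0  |   2   0   1 ]
R2 <- (1/-6)*R2:  [    0     1  -5/6  |   1/3  -1/6     0 ]
R1 <- R1 - (-1/3)*R2:  [      1       0  -29/18  |     4/9   -1/18       0 ]
R3 <- R3 - (-6)*R2:  [  0   0  -5  |   4  -1   1 ]
R3 <- (1/-5)*R3:  [    0     0     1  |  -4/5   1/5  -1/5 ]
R1 <- R1 - (-29/18)*R3:  [      1       0       0  |  -38/45    4/15  -29/90 ]
R2 <- R2 - (-5/6)*R3:  [    0     1     0  |  -1/3     0  -1/6 ]
Right block of [I | A^{-1}] is the inverse:
[ -38/45  4/15  -29/90 ]
[   -1/3     0    -1/6 ]
[   -4/5   1/5    -1/5 ]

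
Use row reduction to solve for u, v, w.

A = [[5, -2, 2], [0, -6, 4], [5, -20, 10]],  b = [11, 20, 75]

Forward elimination on [A|b]:
R3 <- R3 - (1)*R1:  [   0  -18    8   64 ]
R3 <- R3 - (3)*R2:  [  0   0  -4   4 ]
Row echelon form:
[ 5  -2   2  |  11 ]
[ 0  -6   4  |  20 ]
[ 0   0  -4  |   4 ]
Back-substitution:
w = (4) / -4 = -1
v = (20 - (4)*(-1)) / -6 = -4
u = (11 - (-2)*(-4) - (2)*(-1)) / 5 = 1

(1, -4, -1)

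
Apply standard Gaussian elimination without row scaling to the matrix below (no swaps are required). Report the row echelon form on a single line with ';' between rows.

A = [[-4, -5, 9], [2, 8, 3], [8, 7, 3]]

REF = [-4 -5 9; 0 11/2 15/2; 0 0 276/11]

Forward elimination:
R2 <- R2 - (-1/2)*R1:  [    0  11/2  15/2 ]
R3 <- R3 - (-2)*R1:  [  0  -3  21 ]
R3 <- R3 - (-6/11)*R2:  [      0       0  276/11 ]
Row echelon form:
[ -4    -5       9 ]
[  0  11/2    15/2 ]
[  0     0  276/11 ]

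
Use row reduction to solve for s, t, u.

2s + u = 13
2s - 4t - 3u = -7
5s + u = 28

(5, 2, 3)

Forward elimination on [A|b]:
R2 <- R2 - (1)*R1:  [   0   -4   -4  -20 ]
R3 <- R3 - (5/2)*R1:  [    0     0  -3/2  -9/2 ]
Row echelon form:
[ 2   0     1  |    13 ]
[ 0  -4    -4  |   -20 ]
[ 0   0  -3/2  |  -9/2 ]
Back-substitution:
u = (-9/2) / (-3/2) = 3
t = (-20 - (-4)*(3)) / -4 = 2
s = (13 - (1)*(3)) / 2 = 5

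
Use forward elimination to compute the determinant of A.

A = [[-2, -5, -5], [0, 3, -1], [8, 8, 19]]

Forward elimination:
R3 <- R3 - (-4)*R1:  [   0  -12   -1 ]
R3 <- R3 - (-4)*R2:  [  0   0  -5 ]
Upper-triangular form:
[ -2  -5  -5 ]
[  0   3  -1 ]
[  0   0  -5 ]
det(A) = (-1)^0 * (-2) * (3) * (-5) = 30  (0 row swaps -> sign +1)

det(A) = 30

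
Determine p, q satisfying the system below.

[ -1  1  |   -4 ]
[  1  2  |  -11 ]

(-1, -5)

Forward elimination on [A|b]:
R2 <- R2 - (-1)*R1:  [   0    3  -15 ]
Row echelon form:
[ -1  1  |   -4 ]
[  0  3  |  -15 ]
Back-substitution:
q = (-15) / 3 = -5
p = (-4 - (1)*(-5)) / -1 = -1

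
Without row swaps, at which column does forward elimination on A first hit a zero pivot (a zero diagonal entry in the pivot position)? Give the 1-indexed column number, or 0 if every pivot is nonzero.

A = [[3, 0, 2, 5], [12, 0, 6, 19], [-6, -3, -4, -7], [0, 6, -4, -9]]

first zero-pivot column = 2

Naive forward elimination:
R2 <- R2 - (4)*R1:  [  0   0  -2  -1 ]
R3 <- R3 - (-2)*R1:  [  0  -3   0   3 ]
Matrix at this point:
[ 3   0   2   5 ]
[ 0   0  -2  -1 ]
[ 0  -3   0   3 ]
[ 0   6  -4  -9 ]
Pivot entry (2,2) is zero but row 3 has -3 in column 2 -> naive elimination stops; a row interchange (e.g. R2 <-> R3) would be required here.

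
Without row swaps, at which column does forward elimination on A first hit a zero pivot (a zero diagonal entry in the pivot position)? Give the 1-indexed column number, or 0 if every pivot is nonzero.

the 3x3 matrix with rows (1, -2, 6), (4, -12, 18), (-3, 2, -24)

Naive forward elimination:
R2 <- R2 - (4)*R1:  [  0  -4  -6 ]
R3 <- R3 - (-3)*R1:  [  0  -4  -6 ]
R3 <- R3 - (1)*R2:  [ 0  0  0 ]
Matrix at this point:
[ 1  -2   6 ]
[ 0  -4  -6 ]
[ 0   0   0 ]
Pivot entry (3,3) in the last row is zero and there are no rows below to swap with -> zero pivot in column 3 (A is singular).

first zero-pivot column = 3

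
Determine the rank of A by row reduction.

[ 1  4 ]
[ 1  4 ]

Row reduction:
R2 <- R2 - (1)*R1:  [ 0  0 ]
Row echelon form:
[ 1  4 ]
[ 0  0 ]
Nonzero rows / pivot columns: 1

rank(A) = 1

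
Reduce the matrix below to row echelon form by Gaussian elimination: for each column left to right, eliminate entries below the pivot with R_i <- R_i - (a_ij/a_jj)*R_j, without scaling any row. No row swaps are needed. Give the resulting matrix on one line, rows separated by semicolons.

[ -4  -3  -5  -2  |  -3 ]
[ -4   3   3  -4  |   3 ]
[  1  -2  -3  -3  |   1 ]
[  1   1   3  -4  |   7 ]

REF = [-4 -3 -5 -2 -3; 0 6 8 -2 6; 0 0 -7/12 -53/12 3; 0 0 0 -106/7 93/7]

Forward elimination:
R2 <- R2 - (1)*R1:  [  0   6   8  -2   6 ]
R3 <- R3 - (-1/4)*R1:  [     0  -11/4  -17/4   -7/2    1/4 ]
R4 <- R4 - (-1/4)*R1:  [    0   1/4   7/4  -9/2  25/4 ]
R3 <- R3 - (-11/24)*R2:  [      0       0   -7/12  -53/12       3 ]
R4 <- R4 - (1/24)*R2:  [      0       0   17/12  -53/12       6 ]
R4 <- R4 - (-17/7)*R3:  [      0       0       0  -106/7    93/7 ]
Row echelon form:
[ -4  -3     -5      -2  |    -3 ]
[  0   6      8      -2  |     6 ]
[  0   0  -7/12  -53/12  |     3 ]
[  0   0      0  -106/7  |  93/7 ]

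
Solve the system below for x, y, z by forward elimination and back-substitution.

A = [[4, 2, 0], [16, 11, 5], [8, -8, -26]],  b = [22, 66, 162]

Forward elimination on [A|b]:
R2 <- R2 - (4)*R1:  [   0    3    5  -22 ]
R3 <- R3 - (2)*R1:  [   0  -12  -26  118 ]
R3 <- R3 - (-4)*R2:  [  0   0  -6  30 ]
Row echelon form:
[ 4  2   0  |   22 ]
[ 0  3   5  |  -22 ]
[ 0  0  -6  |   30 ]
Back-substitution:
z = (30) / -6 = -5
y = (-22 - (5)*(-5)) / 3 = 1
x = (22 - (2)*(1)) / 4 = 5

(5, 1, -5)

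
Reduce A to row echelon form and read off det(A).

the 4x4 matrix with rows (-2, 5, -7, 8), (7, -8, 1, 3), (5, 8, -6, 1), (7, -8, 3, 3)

Forward elimination:
R2 <- R2 - (-7/2)*R1:  [     0   19/2  -47/2     31 ]
R3 <- R3 - (-5/2)*R1:  [     0   41/2  -47/2     21 ]
R4 <- R4 - (-7/2)*R1:  [     0   19/2  -43/2     31 ]
R3 <- R3 - (41/19)*R2:  [       0        0   517/19  -872/19 ]
R4 <- R4 - (1)*R2:  [ 0  0  2  0 ]
R4 <- R4 - (38/517)*R3:  [        0         0         0  1744/517 ]
Upper-triangular form:
[ -2     5      -7         8 ]
[  0  19/2   -47/2        31 ]
[  0     0  517/19   -872/19 ]
[  0     0       0  1744/517 ]
det(A) = (-1)^0 * (-2) * (19/2) * (517/19) * (1744/517) = -1744  (0 row swaps -> sign +1)

det(A) = -1744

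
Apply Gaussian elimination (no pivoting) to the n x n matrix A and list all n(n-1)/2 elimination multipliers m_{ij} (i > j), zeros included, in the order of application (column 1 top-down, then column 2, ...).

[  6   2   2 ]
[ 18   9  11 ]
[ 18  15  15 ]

Forward elimination:
R2 <- R2 - (3)*R1:  [ 0  3  5 ]
R3 <- R3 - (3)*R1:  [ 0  9  9 ]
R3 <- R3 - (3)*R2:  [  0   0  -6 ]
Multipliers (in order of application): m_{21} = 3, m_{31} = 3, m_{32} = 3

multipliers: 3, 3, 3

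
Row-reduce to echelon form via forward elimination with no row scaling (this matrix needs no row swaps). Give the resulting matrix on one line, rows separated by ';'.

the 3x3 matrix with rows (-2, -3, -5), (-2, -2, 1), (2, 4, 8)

Forward elimination:
R2 <- R2 - (1)*R1:  [ 0  1  6 ]
R3 <- R3 - (-1)*R1:  [ 0  1  3 ]
R3 <- R3 - (1)*R2:  [  0   0  -3 ]
Row echelon form:
[ -2  -3  -5 ]
[  0   1   6 ]
[  0   0  -3 ]

REF = [-2 -3 -5; 0 1 6; 0 0 -3]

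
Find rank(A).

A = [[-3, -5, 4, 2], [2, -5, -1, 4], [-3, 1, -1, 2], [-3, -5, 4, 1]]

rank(A) = 4

Row reduction:
R2 <- R2 - (-2/3)*R1:  [     0  -25/3    5/3   16/3 ]
R3 <- R3 - (1)*R1:  [  0   6  -5   0 ]
R4 <- R4 - (1)*R1:  [  0   0   0  -1 ]
R3 <- R3 - (-18/25)*R2:  [     0      0  -19/5  96/25 ]
Row echelon form:
[ -3     -5      4      2 ]
[  0  -25/3    5/3   16/3 ]
[  0      0  -19/5  96/25 ]
[  0      0      0     -1 ]
Nonzero rows / pivot columns: 4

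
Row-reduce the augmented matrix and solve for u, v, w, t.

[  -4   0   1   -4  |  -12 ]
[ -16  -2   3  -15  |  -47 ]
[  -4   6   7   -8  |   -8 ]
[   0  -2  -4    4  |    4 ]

Forward elimination on [A|b]:
R2 <- R2 - (4)*R1:  [  0  -2  -1   1   1 ]
R3 <- R3 - (1)*R1:  [  0   6   6  -4   4 ]
R3 <- R3 - (-3)*R2:  [  0   0   3  -1   7 ]
R4 <- R4 - (1)*R2:  [  0   0  -3   3   3 ]
R4 <- R4 - (-1)*R3:  [  0   0   0   2  10 ]
Row echelon form:
[ -4   0   1  -4  |  -12 ]
[  0  -2  -1   1  |    1 ]
[  0   0   3  -1  |    7 ]
[  0   0   0   2  |   10 ]
Back-substitution:
t = (10) / 2 = 5
w = (7 - (-1)*(5)) / 3 = 4
v = (1 - (-1)*(4) - (1)*(5)) / -2 = 0
u = (-12 - (1)*(4) - (-4)*(5)) / -4 = -1

(-1, 0, 4, 5)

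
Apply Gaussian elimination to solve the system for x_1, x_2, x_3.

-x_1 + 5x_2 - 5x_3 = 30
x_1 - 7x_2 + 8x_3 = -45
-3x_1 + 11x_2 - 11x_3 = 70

Forward elimination on [A|b]:
R2 <- R2 - (-1)*R1:  [   0   -2    3  -15 ]
R3 <- R3 - (3)*R1:  [   0   -4    4  -20 ]
R3 <- R3 - (2)*R2:  [  0   0  -2  10 ]
Row echelon form:
[ -1   5  -5  |   30 ]
[  0  -2   3  |  -15 ]
[  0   0  -2  |   10 ]
Back-substitution:
x_3 = (10) / -2 = -5
x_2 = (-15 - (3)*(-5)) / -2 = 0
x_1 = (30 - (5)*(0) - (-5)*(-5)) / -1 = -5

(-5, 0, -5)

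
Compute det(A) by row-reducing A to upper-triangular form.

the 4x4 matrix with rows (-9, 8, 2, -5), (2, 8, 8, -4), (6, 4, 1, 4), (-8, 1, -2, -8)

det(A) = -2670

Forward elimination:
R2 <- R2 - (-2/9)*R1:  [     0   88/9   76/9  -46/9 ]
R3 <- R3 - (-2/3)*R1:  [    0  28/3   7/3   2/3 ]
R4 <- R4 - (8/9)*R1:  [     0  -55/9  -34/9  -32/9 ]
R3 <- R3 - (21/22)*R2:  [      0       0  -63/11   61/11 ]
R4 <- R4 - (-5/8)*R2:  [     0      0    3/2  -27/4 ]
R4 <- R4 - (-11/42)*R3:  [       0        0        0  -445/84 ]
Upper-triangular form:
[ -9     8       2       -5 ]
[  0  88/9    76/9    -46/9 ]
[  0     0  -63/11    61/11 ]
[  0     0       0  -445/84 ]
det(A) = (-1)^0 * (-9) * (88/9) * (-63/11) * (-445/84) = -2670  (0 row swaps -> sign +1)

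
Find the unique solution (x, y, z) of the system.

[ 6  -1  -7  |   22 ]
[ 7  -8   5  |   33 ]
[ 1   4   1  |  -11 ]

(2, -3, -1)

Forward elimination on [A|b]:
R2 <- R2 - (7/6)*R1:  [     0  -41/6   79/6   22/3 ]
R3 <- R3 - (1/6)*R1:  [     0   25/6   13/6  -44/3 ]
R3 <- R3 - (-25/41)*R2:  [       0        0   418/41  -418/41 ]
Row echelon form:
[ 6     -1      -7  |       22 ]
[ 0  -41/6    79/6  |     22/3 ]
[ 0      0  418/41  |  -418/41 ]
Back-substitution:
z = (-418/41) / (418/41) = -1
y = (22/3 - (79/6)*(-1)) / (-41/6) = -3
x = (22 - (-1)*(-3) - (-7)*(-1)) / 6 = 2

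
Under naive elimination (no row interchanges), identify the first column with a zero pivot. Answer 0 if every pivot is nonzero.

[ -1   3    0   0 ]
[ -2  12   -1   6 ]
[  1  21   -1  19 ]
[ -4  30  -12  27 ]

first zero-pivot column = 0

Naive forward elimination:
R2 <- R2 - (2)*R1:  [  0   6  -1   6 ]
R3 <- R3 - (-1)*R1:  [  0  24  -1  19 ]
R4 <- R4 - (4)*R1:  [   0   18  -12   27 ]
R3 <- R3 - (4)*R2:  [  0   0   3  -5 ]
R4 <- R4 - (3)*R2:  [  0   0  -9   9 ]
R4 <- R4 - (-3)*R3:  [  0   0   0  -6 ]
All pivots nonzero; naive elimination completes without hitting a zero pivot.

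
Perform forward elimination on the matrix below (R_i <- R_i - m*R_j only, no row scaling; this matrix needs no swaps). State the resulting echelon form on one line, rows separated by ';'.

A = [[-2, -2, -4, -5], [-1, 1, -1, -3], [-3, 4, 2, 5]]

Forward elimination:
R2 <- R2 - (1/2)*R1:  [    0     2     1  -1/2 ]
R3 <- R3 - (3/2)*R1:  [    0     7     8  25/2 ]
R3 <- R3 - (7/2)*R2:  [    0     0   9/2  57/4 ]
Row echelon form:
[ -2  -2   -4    -5 ]
[  0   2    1  -1/2 ]
[  0   0  9/2  57/4 ]

REF = [-2 -2 -4 -5; 0 2 1 -1/2; 0 0 9/2 57/4]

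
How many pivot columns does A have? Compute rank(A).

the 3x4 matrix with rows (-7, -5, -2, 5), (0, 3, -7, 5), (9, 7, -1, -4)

Row reduction:
R3 <- R3 - (-9/7)*R1:  [     0    4/7  -25/7   17/7 ]
R3 <- R3 - (4/21)*R2:  [      0       0  -47/21   31/21 ]
Row echelon form:
[ -7  -5      -2      5 ]
[  0   3      -7      5 ]
[  0   0  -47/21  31/21 ]
Nonzero rows / pivot columns: 3

rank(A) = 3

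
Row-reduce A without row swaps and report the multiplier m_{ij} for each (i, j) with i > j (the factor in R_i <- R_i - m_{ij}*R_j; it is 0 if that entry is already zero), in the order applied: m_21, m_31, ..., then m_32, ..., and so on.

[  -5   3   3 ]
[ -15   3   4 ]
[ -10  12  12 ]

Forward elimination:
R2 <- R2 - (3)*R1:  [  0  -6  -5 ]
R3 <- R3 - (2)*R1:  [ 0  6  6 ]
R3 <- R3 - (-1)*R2:  [ 0  0  1 ]
Multipliers (in order of application): m_{21} = 3, m_{31} = 2, m_{32} = -1

multipliers: 3, 2, -1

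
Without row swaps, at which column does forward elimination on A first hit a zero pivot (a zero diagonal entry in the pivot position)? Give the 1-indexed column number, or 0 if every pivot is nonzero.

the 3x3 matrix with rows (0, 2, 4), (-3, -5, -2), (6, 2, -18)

Naive forward elimination:
Pivot entry (1,1) is zero but row 2 has -3 in column 1 -> naive elimination stops; a row interchange (e.g. R1 <-> R2) would be required here.

first zero-pivot column = 1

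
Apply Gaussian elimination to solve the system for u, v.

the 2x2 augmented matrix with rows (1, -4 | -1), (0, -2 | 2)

Forward elimination on [A|b]:
Row echelon form:
[ 1  -4  |  -1 ]
[ 0  -2  |   2 ]
Back-substitution:
v = (2) / -2 = -1
u = (-1 - (-4)*(-1)) / 1 = -5

(-5, -1)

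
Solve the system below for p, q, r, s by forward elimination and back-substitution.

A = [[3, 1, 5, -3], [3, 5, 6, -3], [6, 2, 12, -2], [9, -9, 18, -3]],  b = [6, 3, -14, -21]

Forward elimination on [A|b]:
R2 <- R2 - (1)*R1:  [  0   4   1   0  -3 ]
R3 <- R3 - (2)*R1:  [   0    0    2    4  -26 ]
R4 <- R4 - (3)*R1:  [   0  -12    3    6  -39 ]
R4 <- R4 - (-3)*R2:  [   0    0    6    6  -48 ]
R4 <- R4 - (3)*R3:  [  0   0   0  -6  30 ]
Row echelon form:
[ 3  1  5  -3  |    6 ]
[ 0  4  1   0  |   -3 ]
[ 0  0  2   4  |  -26 ]
[ 0  0  0  -6  |   30 ]
Back-substitution:
s = (30) / -6 = -5
r = (-26 - (4)*(-5)) / 2 = -3
q = (-3 - (1)*(-3)) / 4 = 0
p = (6 - (1)*(0) - (5)*(-3) - (-3)*(-5)) / 3 = 2

(2, 0, -3, -5)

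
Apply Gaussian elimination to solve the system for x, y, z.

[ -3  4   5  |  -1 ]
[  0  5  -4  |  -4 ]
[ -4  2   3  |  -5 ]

Forward elimination on [A|b]:
R3 <- R3 - (4/3)*R1:  [     0  -10/3  -11/3  -11/3 ]
R3 <- R3 - (-2/3)*R2:  [     0      0  -19/3  -19/3 ]
Row echelon form:
[ -3  4      5  |     -1 ]
[  0  5     -4  |     -4 ]
[  0  0  -19/3  |  -19/3 ]
Back-substitution:
z = (-19/3) / (-19/3) = 1
y = (-4 - (-4)*(1)) / 5 = 0
x = (-1 - (4)*(0) - (5)*(1)) / -3 = 2

(2, 0, 1)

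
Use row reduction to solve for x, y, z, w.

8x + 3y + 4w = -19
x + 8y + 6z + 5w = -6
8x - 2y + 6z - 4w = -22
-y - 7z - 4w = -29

(-3, -5, 2, 5)

Forward elimination on [A|b]:
R2 <- R2 - (1/8)*R1:  [     0   61/8      6    9/2  -29/8 ]
R3 <- R3 - (1)*R1:  [  0  -5   6  -8  -3 ]
R3 <- R3 - (-40/61)*R2:  [       0        0   606/61  -308/61  -328/61 ]
R4 <- R4 - (-8/61)*R2:  [        0         0   -379/61   -208/61  -1798/61 ]
R4 <- R4 - (-379/606)*R3:  [         0          0          0  -1990/303  -9950/303 ]
Row echelon form:
[ 8     3       0          4  |        -19 ]
[ 0  61/8       6        9/2  |      -29/8 ]
[ 0     0  606/61    -308/61  |    -328/61 ]
[ 0     0       0  -1990/303  |  -9950/303 ]
Back-substitution:
w = (-9950/303) / (-1990/303) = 5
z = (-328/61 - (-308/61)*(5)) / (606/61) = 2
y = (-29/8 - (6)*(2) - (9/2)*(5)) / (61/8) = -5
x = (-19 - (3)*(-5) - (4)*(5)) / 8 = -3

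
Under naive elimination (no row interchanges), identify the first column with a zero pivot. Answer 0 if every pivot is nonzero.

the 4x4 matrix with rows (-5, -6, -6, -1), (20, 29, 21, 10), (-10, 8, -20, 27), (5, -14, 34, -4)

Naive forward elimination:
R2 <- R2 - (-4)*R1:  [  0   5  -3   6 ]
R3 <- R3 - (2)*R1:  [  0  20  -8  29 ]
R4 <- R4 - (-1)*R1:  [   0  -20   28   -5 ]
R3 <- R3 - (4)*R2:  [ 0  0  4  5 ]
R4 <- R4 - (-4)*R2:  [  0   0  16  19 ]
R4 <- R4 - (4)*R3:  [  0   0   0  -1 ]
All pivots nonzero; naive elimination completes without hitting a zero pivot.

first zero-pivot column = 0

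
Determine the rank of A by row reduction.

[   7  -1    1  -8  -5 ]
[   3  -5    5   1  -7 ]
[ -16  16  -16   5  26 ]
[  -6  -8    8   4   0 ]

Row reduction:
R2 <- R2 - (3/7)*R1:  [     0  -32/7   32/7   31/7  -34/7 ]
R3 <- R3 - (-16/7)*R1:  [     0   96/7  -96/7  -93/7  102/7 ]
R4 <- R4 - (-6/7)*R1:  [     0  -62/7   62/7  -20/7  -30/7 ]
R3 <- R3 - (-3)*R2:  [ 0  0  0  0  0 ]
R4 <- R4 - (31/16)*R2:  [       0        0        0  -183/16     41/8 ]
R3 <-> R4   (pivot in column 4 was zero)
[ 7     -1     1       -8     -5 ]
[ 0  -32/7  32/7     31/7  -34/7 ]
[ 0      0     0  -183/16   41/8 ]
[ 0      0     0        0      0 ]
Row echelon form:
[ 7     -1     1       -8     -5 ]
[ 0  -32/7  32/7     31/7  -34/7 ]
[ 0      0     0  -183/16   41/8 ]
[ 0      0     0        0      0 ]
Nonzero rows / pivot columns: 3

rank(A) = 3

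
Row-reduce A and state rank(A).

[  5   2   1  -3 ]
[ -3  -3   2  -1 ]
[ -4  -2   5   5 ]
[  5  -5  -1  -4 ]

Row reduction:
R2 <- R2 - (-3/5)*R1:  [     0   -9/5   13/5  -14/5 ]
R3 <- R3 - (-4/5)*R1:  [    0  -2/5  29/5  13/5 ]
R4 <- R4 - (1)*R1:  [  0  -7  -2  -1 ]
R3 <- R3 - (2/9)*R2:  [    0     0  47/9  29/9 ]
R4 <- R4 - (35/9)*R2:  [      0       0  -109/9    89/9 ]
R4 <- R4 - (-109/47)*R3:  [      0       0       0  816/47 ]
Row echelon form:
[ 5     2     1      -3 ]
[ 0  -9/5  13/5   -14/5 ]
[ 0     0  47/9    29/9 ]
[ 0     0     0  816/47 ]
Nonzero rows / pivot columns: 4

rank(A) = 4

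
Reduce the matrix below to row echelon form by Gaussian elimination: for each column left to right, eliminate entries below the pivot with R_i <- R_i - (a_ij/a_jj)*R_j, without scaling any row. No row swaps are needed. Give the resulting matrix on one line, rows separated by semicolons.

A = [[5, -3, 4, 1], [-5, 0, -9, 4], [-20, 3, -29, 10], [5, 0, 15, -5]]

REF = [5 -3 4 1; 0 -3 -5 5; 0 0 2 -1; 0 0 0 2]

Forward elimination:
R2 <- R2 - (-1)*R1:  [  0  -3  -5   5 ]
R3 <- R3 - (-4)*R1:  [   0   -9  -13   14 ]
R4 <- R4 - (1)*R1:  [  0   3  11  -6 ]
R3 <- R3 - (3)*R2:  [  0   0   2  -1 ]
R4 <- R4 - (-1)*R2:  [  0   0   6  -1 ]
R4 <- R4 - (3)*R3:  [ 0  0  0  2 ]
Row echelon form:
[ 5  -3   4   1 ]
[ 0  -3  -5   5 ]
[ 0   0   2  -1 ]
[ 0   0   0   2 ]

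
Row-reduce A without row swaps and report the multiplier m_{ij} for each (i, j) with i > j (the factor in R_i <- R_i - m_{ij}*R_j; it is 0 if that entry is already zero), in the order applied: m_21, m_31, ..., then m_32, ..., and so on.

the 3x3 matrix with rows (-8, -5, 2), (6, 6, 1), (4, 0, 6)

Forward elimination:
R2 <- R2 - (-3/4)*R1:  [   0  9/4  5/2 ]
R3 <- R3 - (-1/2)*R1:  [    0  -5/2     7 ]
R3 <- R3 - (-10/9)*R2:  [    0     0  88/9 ]
Multipliers (in order of application): m_{21} = -3/4, m_{31} = -1/2, m_{32} = -10/9

multipliers: -3/4, -1/2, -10/9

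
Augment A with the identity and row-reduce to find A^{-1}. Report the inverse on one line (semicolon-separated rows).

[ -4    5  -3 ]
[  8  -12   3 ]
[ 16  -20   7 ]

inverse = [3/5 -5/8 21/40; 1/5 -1/2 3/10; -4/5 0 -1/5]

Gauss-Jordan on [A | I]:
R1 <- (1/-4)*R1:  [    1  -5/4   3/4  |  -1/4     0     0 ]
R2 <- R2 - (8)*R1:  [  0  -2  -3  |   2   1   0 ]
R3 <- R3 - (16)*R1:  [  0   0  -5  |   4   0   1 ]
R2 <- (1/-2)*R2:  [    0     1   3/2  |    -1  -1/2     0 ]
R1 <- R1 - (-5/4)*R2:  [    1     0  21/8  |  -3/2  -5/8     0 ]
R3 <- (1/-5)*R3:  [    0     0     1  |  -4/5     0  -1/5 ]
R1 <- R1 - (21/8)*R3:  [     1      0      0  |    3/5   -5/8  21/40 ]
R2 <- R2 - (3/2)*R3:  [    0     1     0  |   1/5  -1/2  3/10 ]
Right block of [I | A^{-1}] is the inverse:
[  3/5  -5/8  21/40 ]
[  1/5  -1/2   3/10 ]
[ -4/5     0   -1/5 ]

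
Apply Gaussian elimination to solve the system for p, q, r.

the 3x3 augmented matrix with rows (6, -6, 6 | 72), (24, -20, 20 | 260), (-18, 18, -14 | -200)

(5, -3, 4)

Forward elimination on [A|b]:
R2 <- R2 - (4)*R1:  [   0    4   -4  -28 ]
R3 <- R3 - (-3)*R1:  [  0   0   4  16 ]
Row echelon form:
[ 6  -6   6  |   72 ]
[ 0   4  -4  |  -28 ]
[ 0   0   4  |   16 ]
Back-substitution:
r = (16) / 4 = 4
q = (-28 - (-4)*(4)) / 4 = -3
p = (72 - (-6)*(-3) - (6)*(4)) / 6 = 5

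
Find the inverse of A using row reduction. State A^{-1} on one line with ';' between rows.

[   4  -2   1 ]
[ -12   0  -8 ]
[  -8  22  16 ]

Gauss-Jordan on [A | I]:
R1 <- (1/4)*R1:  [    1  -1/2   1/4  |   1/4     0     0 ]
R2 <- R2 - (-12)*R1:  [  0  -6  -5  |   3   1   0 ]
R3 <- R3 - (-8)*R1:  [  0  18  18  |   2   0   1 ]
R2 <- (1/-6)*R2:  [    0     1   5/6  |  -1/2  -1/6     0 ]
R1 <- R1 - (-1/2)*R2:  [     1      0    2/3  |      0  -1/12      0 ]
R3 <- R3 - (18)*R2:  [  0   0   3  |  11   3   1 ]
R3 <- (1/3)*R3:  [    0     0     1  |  11/3     1   1/3 ]
R1 <- R1 - (2/3)*R3:  [     1      0      0  |  -22/9   -3/4   -2/9 ]
R2 <- R2 - (5/6)*R3:  [     0      1      0  |  -32/9     -1  -5/18 ]
Right block of [I | A^{-1}] is the inverse:
[ -22/9  -3/4   -2/9 ]
[ -32/9    -1  -5/18 ]
[  11/3     1    1/3 ]

inverse = [-22/9 -3/4 -2/9; -32/9 -1 -5/18; 11/3 1 1/3]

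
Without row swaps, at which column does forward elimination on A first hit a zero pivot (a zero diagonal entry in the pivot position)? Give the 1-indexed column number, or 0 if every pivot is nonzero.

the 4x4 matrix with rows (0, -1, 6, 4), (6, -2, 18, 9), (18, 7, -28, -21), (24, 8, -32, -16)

Naive forward elimination:
Pivot entry (1,1) is zero but row 2 has 6 in column 1 -> naive elimination stops; a row interchange (e.g. R1 <-> R2) would be required here.

first zero-pivot column = 1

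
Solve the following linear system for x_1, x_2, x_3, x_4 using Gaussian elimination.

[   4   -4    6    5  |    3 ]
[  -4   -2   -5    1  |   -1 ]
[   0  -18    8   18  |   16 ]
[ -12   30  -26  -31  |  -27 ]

(-2, -1, 2, -1)

Forward elimination on [A|b]:
R2 <- R2 - (-1)*R1:  [  0  -6   1   6   2 ]
R4 <- R4 - (-3)*R1:  [   0   18   -8  -16  -18 ]
R3 <- R3 - (3)*R2:  [  0   0   5   0  10 ]
R4 <- R4 - (-3)*R2:  [   0    0   -5    2  -12 ]
R4 <- R4 - (-1)*R3:  [  0   0   0   2  -2 ]
Row echelon form:
[ 4  -4  6  5  |   3 ]
[ 0  -6  1  6  |   2 ]
[ 0   0  5  0  |  10 ]
[ 0   0  0  2  |  -2 ]
Back-substitution:
x_4 = (-2) / 2 = -1
x_3 = (10) / 5 = 2
x_2 = (2 - (1)*(2) - (6)*(-1)) / -6 = -1
x_1 = (3 - (-4)*(-1) - (6)*(2) - (5)*(-1)) / 4 = -2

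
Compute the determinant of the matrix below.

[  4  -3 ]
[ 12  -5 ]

Forward elimination:
R2 <- R2 - (3)*R1:  [ 0  4 ]
Upper-triangular form:
[ 4  -3 ]
[ 0   4 ]
det(A) = (-1)^0 * (4) * (4) = 16  (0 row swaps -> sign +1)

det(A) = 16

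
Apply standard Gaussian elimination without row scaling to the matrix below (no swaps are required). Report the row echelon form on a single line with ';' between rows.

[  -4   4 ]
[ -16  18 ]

Forward elimination:
R2 <- R2 - (4)*R1:  [ 0  2 ]
Row echelon form:
[ -4  4 ]
[  0  2 ]

REF = [-4 4; 0 2]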